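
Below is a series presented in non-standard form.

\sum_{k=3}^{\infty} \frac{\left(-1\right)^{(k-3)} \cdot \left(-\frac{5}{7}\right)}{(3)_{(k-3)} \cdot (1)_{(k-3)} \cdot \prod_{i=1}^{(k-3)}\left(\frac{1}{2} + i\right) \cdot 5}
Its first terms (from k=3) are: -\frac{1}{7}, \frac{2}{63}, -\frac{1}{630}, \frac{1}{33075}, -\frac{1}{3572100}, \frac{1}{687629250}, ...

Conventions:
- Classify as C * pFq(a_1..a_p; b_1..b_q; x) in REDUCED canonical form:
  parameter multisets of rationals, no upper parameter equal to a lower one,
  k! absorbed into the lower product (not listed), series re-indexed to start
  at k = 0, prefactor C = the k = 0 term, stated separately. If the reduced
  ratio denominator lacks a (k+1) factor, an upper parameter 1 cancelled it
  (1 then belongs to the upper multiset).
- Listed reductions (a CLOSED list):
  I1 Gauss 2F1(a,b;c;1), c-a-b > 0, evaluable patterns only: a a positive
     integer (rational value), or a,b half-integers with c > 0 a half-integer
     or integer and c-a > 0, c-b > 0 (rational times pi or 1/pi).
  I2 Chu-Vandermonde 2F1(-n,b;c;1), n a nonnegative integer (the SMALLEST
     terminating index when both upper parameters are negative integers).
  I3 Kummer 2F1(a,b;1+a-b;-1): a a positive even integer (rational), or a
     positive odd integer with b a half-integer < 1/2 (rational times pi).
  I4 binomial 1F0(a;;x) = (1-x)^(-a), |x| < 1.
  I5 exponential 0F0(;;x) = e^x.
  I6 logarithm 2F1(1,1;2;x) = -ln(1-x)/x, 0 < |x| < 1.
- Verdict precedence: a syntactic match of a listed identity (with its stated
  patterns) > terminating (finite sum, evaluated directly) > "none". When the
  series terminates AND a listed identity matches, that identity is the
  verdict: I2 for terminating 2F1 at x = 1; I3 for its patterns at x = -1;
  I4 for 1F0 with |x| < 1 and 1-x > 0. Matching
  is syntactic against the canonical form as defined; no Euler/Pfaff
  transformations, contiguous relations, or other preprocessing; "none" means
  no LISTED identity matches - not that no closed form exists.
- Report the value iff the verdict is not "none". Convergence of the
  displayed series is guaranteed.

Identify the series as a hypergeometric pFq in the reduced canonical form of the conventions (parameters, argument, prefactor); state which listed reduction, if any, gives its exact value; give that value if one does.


Classification (C = -\frac{1}{7}): 0F2 with upper {-}, lower {\frac{3}{2}, 3}, argument x = -1. Verdict: none - this 0F2 at x = -1 matches no listed pattern, and upper {-} holds no stopper.

Key step: t_0 being -\frac{1}{7}, the constant factors (C = -1/7) combine into one prefactor.
Consecutive-term ratio: r(k) = -1 * 1 / [(k+\frac{3}{2}) (k+3) (k+1)] - rational in k. x = -1; t_0 = -\frac{1}{7}; negate the roots.


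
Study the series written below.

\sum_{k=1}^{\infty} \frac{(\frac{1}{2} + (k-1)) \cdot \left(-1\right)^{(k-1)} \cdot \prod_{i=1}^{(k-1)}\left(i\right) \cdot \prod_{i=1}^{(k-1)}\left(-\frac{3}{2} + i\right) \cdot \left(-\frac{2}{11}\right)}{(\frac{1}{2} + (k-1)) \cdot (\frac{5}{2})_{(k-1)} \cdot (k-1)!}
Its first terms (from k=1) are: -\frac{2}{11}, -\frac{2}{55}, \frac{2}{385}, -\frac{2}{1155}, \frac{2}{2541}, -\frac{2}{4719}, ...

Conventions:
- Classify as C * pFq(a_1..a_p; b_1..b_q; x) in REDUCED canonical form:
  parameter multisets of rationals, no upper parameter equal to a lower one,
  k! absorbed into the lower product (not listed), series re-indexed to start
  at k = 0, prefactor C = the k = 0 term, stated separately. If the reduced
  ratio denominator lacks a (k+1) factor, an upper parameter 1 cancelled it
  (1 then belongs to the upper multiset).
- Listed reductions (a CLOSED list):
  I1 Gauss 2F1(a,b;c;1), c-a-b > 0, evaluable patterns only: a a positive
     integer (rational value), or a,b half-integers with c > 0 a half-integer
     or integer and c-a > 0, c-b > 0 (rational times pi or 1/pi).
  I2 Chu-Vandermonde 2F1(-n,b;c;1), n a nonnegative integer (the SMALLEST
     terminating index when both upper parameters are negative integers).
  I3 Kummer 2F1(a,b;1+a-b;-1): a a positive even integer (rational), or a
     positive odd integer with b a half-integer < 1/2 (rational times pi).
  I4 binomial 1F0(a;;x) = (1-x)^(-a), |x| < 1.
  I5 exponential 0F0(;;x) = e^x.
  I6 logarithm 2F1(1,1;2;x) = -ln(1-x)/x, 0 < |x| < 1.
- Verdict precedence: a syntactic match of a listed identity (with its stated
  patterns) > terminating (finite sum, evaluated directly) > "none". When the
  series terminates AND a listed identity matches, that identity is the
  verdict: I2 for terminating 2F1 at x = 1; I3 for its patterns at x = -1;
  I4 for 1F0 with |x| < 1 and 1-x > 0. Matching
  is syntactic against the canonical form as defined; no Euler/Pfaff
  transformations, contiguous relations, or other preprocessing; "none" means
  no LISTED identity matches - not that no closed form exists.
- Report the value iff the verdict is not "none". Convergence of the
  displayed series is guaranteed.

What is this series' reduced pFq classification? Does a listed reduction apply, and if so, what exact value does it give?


Classification (C = -\frac{2}{11}): 2F1 with upper {-\frac{1}{2}, 1}, lower {\frac{5}{2}}, argument x = -1. Verdict at x = -1: Kummer's theorem (I3) matches (x = -1; c = \frac{5}{2} equals 1+a-b for upper {-\frac{1}{2}, 1}: listed pattern). Sum: \left(-\frac{3}{44}\right) \cdot \pi.

Structural cue: from the first term -\frac{2}{11}: the running product (prefactor -2/11) telescopes to a rising factorial.
Ratio: r(k) = -1 * (k-\frac{1}{2}) (k+1) / [(k+\frac{5}{2}) (k+1)] - poly over poly, x = -1 from leading terms; C = -\frac{2}{11} at k = 0.


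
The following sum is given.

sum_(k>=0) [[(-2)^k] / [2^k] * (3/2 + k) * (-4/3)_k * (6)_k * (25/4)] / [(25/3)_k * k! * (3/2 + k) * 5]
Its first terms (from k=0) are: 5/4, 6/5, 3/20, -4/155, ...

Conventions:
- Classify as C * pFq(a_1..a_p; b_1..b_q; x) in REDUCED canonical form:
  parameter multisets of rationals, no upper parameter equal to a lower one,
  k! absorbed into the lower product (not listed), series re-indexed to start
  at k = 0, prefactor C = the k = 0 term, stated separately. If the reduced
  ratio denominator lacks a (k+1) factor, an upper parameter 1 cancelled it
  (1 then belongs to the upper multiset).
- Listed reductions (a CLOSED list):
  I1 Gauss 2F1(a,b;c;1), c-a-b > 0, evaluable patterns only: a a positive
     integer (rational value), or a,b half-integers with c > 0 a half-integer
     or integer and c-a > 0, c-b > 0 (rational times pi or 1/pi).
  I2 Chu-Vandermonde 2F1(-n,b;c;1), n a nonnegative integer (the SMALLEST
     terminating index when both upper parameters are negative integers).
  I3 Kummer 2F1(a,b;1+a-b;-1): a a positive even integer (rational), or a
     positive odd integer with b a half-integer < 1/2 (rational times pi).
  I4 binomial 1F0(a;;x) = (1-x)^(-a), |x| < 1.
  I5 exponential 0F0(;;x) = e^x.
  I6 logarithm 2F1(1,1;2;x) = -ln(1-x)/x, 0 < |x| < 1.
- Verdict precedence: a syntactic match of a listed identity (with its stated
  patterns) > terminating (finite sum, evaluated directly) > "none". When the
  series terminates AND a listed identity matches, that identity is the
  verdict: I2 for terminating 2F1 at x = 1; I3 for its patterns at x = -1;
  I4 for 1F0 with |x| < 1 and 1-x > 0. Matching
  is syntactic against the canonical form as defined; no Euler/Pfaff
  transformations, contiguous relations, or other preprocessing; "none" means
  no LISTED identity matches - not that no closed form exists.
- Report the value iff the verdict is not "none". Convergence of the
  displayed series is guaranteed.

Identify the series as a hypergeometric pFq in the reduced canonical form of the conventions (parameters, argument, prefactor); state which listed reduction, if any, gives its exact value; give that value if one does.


Reduced: x = -1, 2F1, upper = {-4/3, 6}, lower = {25/3}, C = 5/4. Verdict: Kummer (I3) matches (x = -1; c = 25/3 equals 1+a-b for upper {-4/3, 6}: listed pattern). Hence: 209/81.

Key observation: from the first term 5/4: k + 3/2 divides numerator and denominator alike; C = 5/4, x = -1 after cancelling.
Term ratio: r(k) = (-1) * (k-4/3) (k+6) / [(k+25/3) (k+1)] - rational in k. x = (-1); t_0 = 5/4; negate the roots.


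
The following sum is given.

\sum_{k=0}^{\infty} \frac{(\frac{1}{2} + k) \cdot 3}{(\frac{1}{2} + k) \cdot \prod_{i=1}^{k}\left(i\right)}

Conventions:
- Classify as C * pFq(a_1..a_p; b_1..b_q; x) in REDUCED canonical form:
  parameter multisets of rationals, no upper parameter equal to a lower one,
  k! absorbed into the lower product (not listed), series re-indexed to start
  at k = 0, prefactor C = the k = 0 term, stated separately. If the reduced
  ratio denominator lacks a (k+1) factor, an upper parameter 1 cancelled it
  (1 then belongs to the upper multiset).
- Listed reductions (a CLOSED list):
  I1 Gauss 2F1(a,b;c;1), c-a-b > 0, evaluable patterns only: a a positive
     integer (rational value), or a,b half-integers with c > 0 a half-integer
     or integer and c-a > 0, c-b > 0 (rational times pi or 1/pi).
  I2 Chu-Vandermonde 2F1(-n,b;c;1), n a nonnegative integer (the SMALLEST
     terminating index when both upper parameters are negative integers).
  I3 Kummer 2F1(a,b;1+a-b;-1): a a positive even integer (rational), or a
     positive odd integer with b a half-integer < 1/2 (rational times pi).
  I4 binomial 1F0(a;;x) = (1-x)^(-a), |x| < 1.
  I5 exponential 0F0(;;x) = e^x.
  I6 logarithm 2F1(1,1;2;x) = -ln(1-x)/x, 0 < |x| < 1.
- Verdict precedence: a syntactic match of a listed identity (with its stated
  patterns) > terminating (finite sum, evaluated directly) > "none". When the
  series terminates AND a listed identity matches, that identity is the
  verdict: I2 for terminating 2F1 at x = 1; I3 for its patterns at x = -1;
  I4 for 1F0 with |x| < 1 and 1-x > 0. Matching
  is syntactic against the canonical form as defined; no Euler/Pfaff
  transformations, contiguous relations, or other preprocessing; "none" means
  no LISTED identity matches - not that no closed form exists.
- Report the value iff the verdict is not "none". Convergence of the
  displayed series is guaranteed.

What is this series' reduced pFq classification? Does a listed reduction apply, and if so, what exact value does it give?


This is 3 * 0F0(-; -; 1) in reduced canonical form. Verdict: the exponential series (I5) matches (the 0F0 exponential series at x = 1). Exact value: 3 \cdot e^{1}.

Structural cue: from the first term 3: the factor k + 1/2 cancels (top and bottom), leaving C = 3, x = 1.
Adjacent-term ratio: r(k) = 1 * 1 / [(k+1)] - rational in k, leading ratio 1; with t_0 = 3, classification follows.


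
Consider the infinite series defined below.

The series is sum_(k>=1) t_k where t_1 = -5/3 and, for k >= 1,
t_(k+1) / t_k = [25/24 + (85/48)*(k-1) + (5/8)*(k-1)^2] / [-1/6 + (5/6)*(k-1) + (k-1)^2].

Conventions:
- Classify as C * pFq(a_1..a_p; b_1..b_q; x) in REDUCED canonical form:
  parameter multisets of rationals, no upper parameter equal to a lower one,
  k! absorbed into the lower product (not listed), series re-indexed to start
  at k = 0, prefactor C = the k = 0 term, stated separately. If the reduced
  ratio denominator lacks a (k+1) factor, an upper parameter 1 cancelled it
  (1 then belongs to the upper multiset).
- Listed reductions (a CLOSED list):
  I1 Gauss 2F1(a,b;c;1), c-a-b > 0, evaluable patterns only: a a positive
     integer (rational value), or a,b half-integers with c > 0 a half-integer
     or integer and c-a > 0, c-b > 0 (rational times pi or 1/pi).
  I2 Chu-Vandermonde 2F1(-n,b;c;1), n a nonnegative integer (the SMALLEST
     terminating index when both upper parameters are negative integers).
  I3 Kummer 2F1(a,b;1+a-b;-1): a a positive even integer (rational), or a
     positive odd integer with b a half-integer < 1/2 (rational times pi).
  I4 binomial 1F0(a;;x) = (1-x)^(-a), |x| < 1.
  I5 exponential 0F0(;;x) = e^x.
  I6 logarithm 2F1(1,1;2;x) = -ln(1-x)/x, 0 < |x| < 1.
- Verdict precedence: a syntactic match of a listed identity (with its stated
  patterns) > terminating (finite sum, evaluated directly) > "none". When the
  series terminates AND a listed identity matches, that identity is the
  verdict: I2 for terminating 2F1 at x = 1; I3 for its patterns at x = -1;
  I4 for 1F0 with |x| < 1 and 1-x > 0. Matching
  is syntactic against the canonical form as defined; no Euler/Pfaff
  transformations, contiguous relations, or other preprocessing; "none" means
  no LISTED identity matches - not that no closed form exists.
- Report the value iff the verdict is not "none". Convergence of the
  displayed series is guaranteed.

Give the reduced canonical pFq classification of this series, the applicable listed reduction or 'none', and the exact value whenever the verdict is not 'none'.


With C = -5/3: the canonical form is 2F1(5/6, 2; -1/6; 5/8). Verdict: none (x = 5/8): each listed identity misses the multisets {5/6, 2} ; {-1/6}.

Structural cue: with t_0 = -5/3, the expanded ratio factors over Q; prefactor -5/3, roots give parameters.
Adjacent-term ratio: r(k) = (5/8) * (k+5/6) (k+2) / [(k-1/6) (k+1)] - poly over poly, x = (5/8) from leading terms; C = -5/3 at k = 0.


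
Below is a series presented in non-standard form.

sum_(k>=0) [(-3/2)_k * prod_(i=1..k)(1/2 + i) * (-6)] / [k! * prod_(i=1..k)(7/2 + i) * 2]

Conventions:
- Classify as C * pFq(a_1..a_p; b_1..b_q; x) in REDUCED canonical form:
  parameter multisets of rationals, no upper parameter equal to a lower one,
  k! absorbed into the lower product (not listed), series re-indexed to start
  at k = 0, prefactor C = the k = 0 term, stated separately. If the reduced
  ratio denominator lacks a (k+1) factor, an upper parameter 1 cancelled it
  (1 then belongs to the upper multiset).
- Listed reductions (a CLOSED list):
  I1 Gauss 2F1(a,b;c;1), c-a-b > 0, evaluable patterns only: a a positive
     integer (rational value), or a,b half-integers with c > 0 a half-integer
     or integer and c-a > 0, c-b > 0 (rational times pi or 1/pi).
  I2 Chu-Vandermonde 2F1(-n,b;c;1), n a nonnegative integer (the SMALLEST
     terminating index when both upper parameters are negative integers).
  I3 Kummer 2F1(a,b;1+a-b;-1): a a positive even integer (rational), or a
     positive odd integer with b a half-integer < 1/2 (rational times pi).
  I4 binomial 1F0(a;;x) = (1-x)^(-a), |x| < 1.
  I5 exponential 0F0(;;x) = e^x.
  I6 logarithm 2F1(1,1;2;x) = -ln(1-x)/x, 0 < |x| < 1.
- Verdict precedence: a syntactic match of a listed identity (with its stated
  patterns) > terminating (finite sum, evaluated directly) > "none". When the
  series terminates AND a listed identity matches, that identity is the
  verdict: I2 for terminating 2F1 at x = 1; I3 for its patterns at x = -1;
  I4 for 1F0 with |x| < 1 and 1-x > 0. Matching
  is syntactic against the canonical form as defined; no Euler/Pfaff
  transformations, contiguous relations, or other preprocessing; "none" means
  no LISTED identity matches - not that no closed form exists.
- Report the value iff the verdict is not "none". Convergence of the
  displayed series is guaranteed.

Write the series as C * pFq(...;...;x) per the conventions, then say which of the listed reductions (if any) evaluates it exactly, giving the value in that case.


This is -3 * 2F1(-3/2, 3/2; 9/2; 1) in reduced canonical form. Verdict (x = 1): Gauss's theorem I1 (half-integer case) applies (x = 1; upper {-3/2, 3/2} half-integers, c = 9/2 in the evaluable pattern). Hence: (-2205/4096) * pi.

Key observation: t_0 = -3 here, and the constant factors (prefactor -3) combine into one prefactor.
Ratio: r(k) = 1 * (k-3/2) (k+3/2) / [(k+9/2) (k+1)] - rational in k, leading ratio 1; with t_0 = -3, classification follows.


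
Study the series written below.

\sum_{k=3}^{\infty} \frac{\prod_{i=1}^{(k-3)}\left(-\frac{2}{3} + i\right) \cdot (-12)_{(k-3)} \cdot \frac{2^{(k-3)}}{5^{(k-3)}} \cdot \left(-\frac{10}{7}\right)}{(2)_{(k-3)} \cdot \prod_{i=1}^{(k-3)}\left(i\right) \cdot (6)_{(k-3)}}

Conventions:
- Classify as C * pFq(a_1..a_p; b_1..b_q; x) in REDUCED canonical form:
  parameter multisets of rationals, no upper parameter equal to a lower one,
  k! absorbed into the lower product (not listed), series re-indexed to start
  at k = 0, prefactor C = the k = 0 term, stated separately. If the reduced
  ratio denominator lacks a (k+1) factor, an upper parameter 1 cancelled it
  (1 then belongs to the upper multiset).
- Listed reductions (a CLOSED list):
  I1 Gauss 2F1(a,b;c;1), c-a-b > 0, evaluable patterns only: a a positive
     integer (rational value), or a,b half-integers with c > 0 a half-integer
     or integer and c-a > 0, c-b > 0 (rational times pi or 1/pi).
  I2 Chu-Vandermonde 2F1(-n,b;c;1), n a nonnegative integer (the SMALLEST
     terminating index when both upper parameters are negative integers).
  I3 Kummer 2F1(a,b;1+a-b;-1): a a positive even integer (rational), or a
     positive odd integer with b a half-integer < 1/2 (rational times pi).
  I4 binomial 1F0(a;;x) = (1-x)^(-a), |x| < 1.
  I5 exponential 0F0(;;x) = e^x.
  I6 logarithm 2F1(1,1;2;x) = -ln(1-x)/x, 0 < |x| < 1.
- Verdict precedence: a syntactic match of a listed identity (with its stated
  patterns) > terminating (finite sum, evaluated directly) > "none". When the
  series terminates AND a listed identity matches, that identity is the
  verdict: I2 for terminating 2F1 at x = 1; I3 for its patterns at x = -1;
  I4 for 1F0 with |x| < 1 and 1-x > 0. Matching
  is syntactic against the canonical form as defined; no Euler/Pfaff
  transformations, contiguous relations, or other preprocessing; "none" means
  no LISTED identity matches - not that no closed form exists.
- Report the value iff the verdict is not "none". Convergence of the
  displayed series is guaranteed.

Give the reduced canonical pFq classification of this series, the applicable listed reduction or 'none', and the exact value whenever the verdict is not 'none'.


The series (x = \frac{2}{5}) is 2F2: upper {-12, \frac{1}{3}}, lower {2, 6}, prefactor -\frac{10}{7}. Verdict: terminating - no listed pattern fits, but -12 in the upper list cuts the series at k = 12; direct evaluation. Hence: -\frac{474343906186677208924822}{375783591982871337890625}.

First insight: t_0 = -\frac{10}{7} here, and the two geometric factors (prefactor -10/7) combine into one argument.
Consecutive-term ratio: r(k) = \frac{2}{5} * (k-12) (k+\frac{1}{3}) / [(k+2) (k+6) (k+1)] - rational in k. x = \frac{2}{5}; t_0 = -\frac{10}{7}; negate the roots.


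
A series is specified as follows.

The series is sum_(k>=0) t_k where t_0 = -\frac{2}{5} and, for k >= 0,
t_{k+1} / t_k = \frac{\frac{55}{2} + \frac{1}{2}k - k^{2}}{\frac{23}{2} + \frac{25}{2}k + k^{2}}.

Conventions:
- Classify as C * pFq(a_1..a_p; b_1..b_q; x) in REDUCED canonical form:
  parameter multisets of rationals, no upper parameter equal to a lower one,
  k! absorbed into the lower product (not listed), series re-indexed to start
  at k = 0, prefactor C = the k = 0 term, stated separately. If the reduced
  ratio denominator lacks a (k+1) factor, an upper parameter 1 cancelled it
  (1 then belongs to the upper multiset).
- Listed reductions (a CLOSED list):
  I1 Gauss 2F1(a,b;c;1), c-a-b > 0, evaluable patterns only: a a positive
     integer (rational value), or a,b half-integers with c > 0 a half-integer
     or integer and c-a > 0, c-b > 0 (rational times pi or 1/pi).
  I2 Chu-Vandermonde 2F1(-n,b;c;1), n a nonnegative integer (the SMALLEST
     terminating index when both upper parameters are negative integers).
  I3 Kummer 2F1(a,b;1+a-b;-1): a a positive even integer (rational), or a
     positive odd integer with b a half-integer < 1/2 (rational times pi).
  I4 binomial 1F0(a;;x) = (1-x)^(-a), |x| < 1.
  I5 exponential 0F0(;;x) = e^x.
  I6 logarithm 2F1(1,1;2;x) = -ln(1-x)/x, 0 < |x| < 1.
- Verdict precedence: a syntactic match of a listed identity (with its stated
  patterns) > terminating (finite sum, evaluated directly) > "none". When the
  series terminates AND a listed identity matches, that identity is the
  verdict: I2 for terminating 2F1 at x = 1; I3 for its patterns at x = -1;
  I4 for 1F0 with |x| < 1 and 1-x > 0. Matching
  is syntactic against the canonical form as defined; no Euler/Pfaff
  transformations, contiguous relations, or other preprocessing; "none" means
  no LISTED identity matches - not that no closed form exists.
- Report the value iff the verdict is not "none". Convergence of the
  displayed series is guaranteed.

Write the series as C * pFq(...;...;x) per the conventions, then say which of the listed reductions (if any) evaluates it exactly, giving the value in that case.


x = -1 here; the reduced form reads 2F1, upper {-\frac{11}{2}, 5}, lower {\frac{23}{2}}, C = -\frac{2}{5}. Verdict at x = -1: the Kummer evaluation I3 matches (x = -1; c = \frac{23}{2} equals 1+a-b for upper {-\frac{11}{2}, 5}: listed pattern). Its exact value is \left(-\frac{8729721}{8388608}\right) \cdot \pi.

Key observation: t_0 being -\frac{2}{5}, factor the ratio over Q (prefactor -2/5): negated roots = parameters.
Step ratio: r(k) = -1 * (k-\frac{11}{2}) (k+5) / [(k+\frac{23}{2}) (k+1)] - poly over poly, x = -1 from leading terms; C = -\frac{2}{5} at k = 0.


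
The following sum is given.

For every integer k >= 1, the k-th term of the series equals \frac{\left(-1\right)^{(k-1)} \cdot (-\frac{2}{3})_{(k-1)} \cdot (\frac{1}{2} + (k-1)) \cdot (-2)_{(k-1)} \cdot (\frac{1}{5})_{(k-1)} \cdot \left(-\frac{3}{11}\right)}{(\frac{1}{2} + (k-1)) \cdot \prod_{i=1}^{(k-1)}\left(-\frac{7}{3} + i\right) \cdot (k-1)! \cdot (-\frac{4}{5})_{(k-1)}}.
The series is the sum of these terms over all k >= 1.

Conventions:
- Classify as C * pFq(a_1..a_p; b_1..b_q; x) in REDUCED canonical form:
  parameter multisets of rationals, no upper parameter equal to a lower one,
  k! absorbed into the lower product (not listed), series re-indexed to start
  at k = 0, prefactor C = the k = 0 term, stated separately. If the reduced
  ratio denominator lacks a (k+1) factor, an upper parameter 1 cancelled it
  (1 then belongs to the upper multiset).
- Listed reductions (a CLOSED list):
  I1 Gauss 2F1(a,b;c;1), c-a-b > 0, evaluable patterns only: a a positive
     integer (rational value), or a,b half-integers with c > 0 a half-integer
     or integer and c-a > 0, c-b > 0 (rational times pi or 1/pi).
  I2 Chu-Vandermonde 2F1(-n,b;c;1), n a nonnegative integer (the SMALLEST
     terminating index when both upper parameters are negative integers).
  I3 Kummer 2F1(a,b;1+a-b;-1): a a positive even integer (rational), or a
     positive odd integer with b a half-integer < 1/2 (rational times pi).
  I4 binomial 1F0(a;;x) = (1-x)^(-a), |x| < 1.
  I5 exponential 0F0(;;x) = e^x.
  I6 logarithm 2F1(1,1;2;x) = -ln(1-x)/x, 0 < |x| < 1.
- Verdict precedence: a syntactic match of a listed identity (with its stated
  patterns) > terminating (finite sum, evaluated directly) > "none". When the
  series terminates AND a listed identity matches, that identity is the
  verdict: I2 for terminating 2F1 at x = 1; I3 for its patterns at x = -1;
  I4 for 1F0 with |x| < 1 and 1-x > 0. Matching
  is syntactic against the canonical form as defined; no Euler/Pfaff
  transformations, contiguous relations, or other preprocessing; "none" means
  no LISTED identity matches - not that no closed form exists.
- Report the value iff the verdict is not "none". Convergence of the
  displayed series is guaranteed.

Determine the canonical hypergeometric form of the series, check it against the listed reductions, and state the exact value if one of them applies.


First insight: with t_0 = -\frac{3}{11}, striking the common factor k + 1/2 reduces the term (C = -3/11, x = -1).
Term ratio: r(k) = -1 * (k-2) (k-\frac{2}{3}) (k+\frac{1}{5}) / [(k-\frac{4}{3}) (k-\frac{4}{5}) (k+1)] - poly over poly, x = -1 from leading terms; C = -\frac{3}{11} at k = 0.

Reduced: x = -1, 3F2, upper = {-2, -\frac{2}{3}, \frac{1}{5}}, lower = {-\frac{4}{3}, -\frac{4}{5}}, C = -\frac{3}{11}. Verdict: terminating - upper parameter -2 makes this a finite sum (last index 2), evaluated exactly. Its exact value is -\frac{9}{22}.


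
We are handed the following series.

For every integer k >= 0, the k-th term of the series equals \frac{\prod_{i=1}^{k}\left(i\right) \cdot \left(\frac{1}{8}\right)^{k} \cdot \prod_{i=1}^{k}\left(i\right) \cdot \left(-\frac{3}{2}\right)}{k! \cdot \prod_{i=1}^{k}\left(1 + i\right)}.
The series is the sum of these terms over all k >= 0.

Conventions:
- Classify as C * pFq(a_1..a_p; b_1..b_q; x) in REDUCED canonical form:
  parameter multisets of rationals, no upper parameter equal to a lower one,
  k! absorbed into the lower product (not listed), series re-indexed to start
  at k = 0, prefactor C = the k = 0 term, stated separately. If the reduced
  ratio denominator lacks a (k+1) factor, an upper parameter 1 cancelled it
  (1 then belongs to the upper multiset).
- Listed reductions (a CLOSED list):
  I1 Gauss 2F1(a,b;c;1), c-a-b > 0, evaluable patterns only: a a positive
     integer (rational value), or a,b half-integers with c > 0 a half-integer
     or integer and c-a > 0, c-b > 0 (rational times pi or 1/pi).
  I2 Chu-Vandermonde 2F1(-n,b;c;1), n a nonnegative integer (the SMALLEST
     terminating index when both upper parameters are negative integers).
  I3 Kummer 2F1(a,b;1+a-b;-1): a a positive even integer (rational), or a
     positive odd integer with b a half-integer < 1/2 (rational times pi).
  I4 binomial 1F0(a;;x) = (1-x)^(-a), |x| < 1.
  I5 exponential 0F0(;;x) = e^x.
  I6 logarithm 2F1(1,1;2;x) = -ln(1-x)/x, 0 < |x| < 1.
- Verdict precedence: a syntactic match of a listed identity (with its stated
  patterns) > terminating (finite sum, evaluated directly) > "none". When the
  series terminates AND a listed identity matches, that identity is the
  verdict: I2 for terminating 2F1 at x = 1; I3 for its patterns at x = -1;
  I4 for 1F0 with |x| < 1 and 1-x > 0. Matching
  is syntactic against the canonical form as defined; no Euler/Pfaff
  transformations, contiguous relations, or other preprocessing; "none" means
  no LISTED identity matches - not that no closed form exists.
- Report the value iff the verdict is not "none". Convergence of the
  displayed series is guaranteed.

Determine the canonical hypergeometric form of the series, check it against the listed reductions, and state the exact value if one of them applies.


This is -\frac{3}{2} * 2F1(1, 1; 2; \frac{1}{8}) in reduced canonical form. Verdict: this is the logarithmic series (I6) (the logarithm: parameters (1,1;2), x = \frac{1}{8}). Sum: 12 \cdot \ln\left(\frac{7}{8}\right).

First insight: t_0 being -\frac{3}{2}, the running product (prefactor -3/2) telescopes to a rising factorial.
Term ratio: r(k) = \frac{1}{8} * (k+1) (k+1) / [(k+2) (k+1)] ; factor over Q: parameters, x = \frac{1}{8}, and C = -\frac{3}{2}.


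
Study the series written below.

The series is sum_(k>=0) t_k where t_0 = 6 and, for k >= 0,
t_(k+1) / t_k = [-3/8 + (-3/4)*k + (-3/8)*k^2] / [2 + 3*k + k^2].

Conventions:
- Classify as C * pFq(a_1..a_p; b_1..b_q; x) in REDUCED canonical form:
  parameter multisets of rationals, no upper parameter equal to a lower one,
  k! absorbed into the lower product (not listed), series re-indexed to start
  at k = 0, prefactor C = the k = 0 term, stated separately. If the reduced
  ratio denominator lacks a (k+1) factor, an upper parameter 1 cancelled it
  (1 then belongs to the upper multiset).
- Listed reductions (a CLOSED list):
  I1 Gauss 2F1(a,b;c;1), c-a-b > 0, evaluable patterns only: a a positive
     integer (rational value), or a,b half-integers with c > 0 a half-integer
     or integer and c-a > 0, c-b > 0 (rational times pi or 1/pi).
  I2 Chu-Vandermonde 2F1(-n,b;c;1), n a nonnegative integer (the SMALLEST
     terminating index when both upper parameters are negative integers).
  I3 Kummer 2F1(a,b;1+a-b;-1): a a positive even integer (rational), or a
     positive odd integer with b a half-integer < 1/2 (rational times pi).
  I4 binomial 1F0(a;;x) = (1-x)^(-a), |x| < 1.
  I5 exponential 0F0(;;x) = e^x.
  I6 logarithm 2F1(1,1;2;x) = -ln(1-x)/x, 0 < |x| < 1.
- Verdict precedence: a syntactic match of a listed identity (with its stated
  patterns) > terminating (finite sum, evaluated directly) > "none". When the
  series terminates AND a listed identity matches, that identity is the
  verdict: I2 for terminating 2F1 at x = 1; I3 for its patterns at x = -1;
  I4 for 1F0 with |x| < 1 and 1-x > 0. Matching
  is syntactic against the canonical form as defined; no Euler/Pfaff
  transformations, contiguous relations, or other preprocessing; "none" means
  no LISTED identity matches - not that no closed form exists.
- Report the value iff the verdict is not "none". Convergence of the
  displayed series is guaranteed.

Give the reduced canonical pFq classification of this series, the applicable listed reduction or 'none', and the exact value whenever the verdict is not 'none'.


Classification (C = 6): 2F1 with upper {1, 1}, lower {2}, argument x = -3/8. Verdict: the I6 logarithm reduction applies (the logarithm: parameters (1,1;2), x = -3/8). Its exact value is 16 * ln(11/8).

First insight: x = (-3/8) and the expanded ratio factors over Q; C = 6, x = -3/8, roots give parameters.
Consecutive-term ratio: r(k) = (-3/8) * (k+1) (k+1) / [(k+2) (k+1)] - rational in k. x = (-3/8); t_0 = 6; negate the roots.


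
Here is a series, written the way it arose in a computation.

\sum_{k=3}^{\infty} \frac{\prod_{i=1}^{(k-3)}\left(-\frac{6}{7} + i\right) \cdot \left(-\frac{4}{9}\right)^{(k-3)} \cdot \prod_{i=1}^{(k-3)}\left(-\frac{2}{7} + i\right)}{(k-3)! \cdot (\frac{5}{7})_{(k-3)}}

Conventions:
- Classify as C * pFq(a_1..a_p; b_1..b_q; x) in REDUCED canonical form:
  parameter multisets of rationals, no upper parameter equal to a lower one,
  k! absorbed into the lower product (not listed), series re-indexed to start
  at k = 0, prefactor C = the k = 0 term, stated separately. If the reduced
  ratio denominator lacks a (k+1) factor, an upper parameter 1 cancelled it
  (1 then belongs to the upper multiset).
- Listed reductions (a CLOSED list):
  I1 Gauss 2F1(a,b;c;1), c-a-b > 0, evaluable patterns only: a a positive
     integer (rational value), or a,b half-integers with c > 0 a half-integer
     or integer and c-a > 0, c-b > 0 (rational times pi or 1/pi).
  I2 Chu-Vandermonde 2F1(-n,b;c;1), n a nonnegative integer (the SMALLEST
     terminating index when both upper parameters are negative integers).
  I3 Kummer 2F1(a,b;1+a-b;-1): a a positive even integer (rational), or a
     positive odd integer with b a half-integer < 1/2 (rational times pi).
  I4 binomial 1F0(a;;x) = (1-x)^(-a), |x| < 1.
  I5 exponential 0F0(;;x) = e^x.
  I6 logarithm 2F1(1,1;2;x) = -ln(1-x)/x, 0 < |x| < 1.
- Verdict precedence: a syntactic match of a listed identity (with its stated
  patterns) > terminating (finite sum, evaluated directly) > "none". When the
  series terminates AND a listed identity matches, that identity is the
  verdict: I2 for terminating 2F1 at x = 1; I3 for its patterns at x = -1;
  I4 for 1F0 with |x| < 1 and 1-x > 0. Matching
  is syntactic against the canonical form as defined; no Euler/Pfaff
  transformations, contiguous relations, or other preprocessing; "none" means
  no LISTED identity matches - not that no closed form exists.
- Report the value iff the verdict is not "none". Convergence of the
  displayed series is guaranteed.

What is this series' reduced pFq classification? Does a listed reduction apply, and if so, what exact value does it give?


At argument -\frac{4}{9}: a 1F0 with upper {\frac{1}{7}}, lower {-}, scaled by C = 1. Verdict: the I4 binomial reduction fires (the 1F0 binomial series: exponent -1/7, x = -\frac{4}{9}). Value: \left(\frac{13}{9}\right)^{-\frac{1}{7}}.

Structural cue: t_0 being 1, the running product (prefactor 1) telescopes to a rising factorial.
Adjacent-term ratio: r(k) = -\frac{4}{9} * (k+\frac{1}{7}) / [(k+1)] - poly over poly, x = -\frac{4}{9} from leading terms; C = 1 at k = 0.


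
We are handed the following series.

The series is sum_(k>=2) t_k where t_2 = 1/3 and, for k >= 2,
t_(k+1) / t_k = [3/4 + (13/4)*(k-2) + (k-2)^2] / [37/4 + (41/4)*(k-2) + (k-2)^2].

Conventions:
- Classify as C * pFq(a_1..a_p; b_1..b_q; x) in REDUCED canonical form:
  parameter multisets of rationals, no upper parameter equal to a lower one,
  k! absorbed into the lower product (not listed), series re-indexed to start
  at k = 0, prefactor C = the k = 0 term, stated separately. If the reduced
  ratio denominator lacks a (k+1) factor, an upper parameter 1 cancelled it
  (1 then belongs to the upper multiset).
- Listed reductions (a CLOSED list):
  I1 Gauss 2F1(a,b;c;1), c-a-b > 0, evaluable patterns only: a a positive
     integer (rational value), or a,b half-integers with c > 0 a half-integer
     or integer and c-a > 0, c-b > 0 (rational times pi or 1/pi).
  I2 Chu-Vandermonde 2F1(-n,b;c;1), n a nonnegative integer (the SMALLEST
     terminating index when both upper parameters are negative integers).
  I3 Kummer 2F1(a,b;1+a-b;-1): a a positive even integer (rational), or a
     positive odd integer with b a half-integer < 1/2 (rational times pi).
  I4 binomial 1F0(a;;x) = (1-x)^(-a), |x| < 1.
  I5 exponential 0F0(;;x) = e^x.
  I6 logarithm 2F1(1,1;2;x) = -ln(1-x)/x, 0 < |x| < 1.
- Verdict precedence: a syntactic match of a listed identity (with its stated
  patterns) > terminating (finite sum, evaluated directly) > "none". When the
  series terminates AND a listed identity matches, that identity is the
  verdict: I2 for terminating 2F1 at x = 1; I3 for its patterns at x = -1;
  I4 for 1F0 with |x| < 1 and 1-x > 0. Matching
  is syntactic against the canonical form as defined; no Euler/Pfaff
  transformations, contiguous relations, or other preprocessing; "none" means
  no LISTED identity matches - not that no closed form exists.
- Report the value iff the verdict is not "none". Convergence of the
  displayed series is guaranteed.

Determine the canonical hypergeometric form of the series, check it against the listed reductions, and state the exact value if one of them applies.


Prefactor 1/3, argument 1: 2F1 with upper {1/4, 3} over lower {37/4}. Verdict: Gauss (I1, integer-parameter pattern) applies (x = 1: the Gamma ratio telescopes since c-a-b = 6 > 0 and a = 3 in Z>0). Value: 7975/21504.

The tell: from the first term 1/3: roots of the ratio polynomials (C = 1/3, x = 1) are the negated parameters.
Adjacent-term ratio: r(k) = 1 * (k+1/4) (k+3) / [(k+37/4) (k+1)] ; factor over Q: parameters, x = 1, and C = 1/3.


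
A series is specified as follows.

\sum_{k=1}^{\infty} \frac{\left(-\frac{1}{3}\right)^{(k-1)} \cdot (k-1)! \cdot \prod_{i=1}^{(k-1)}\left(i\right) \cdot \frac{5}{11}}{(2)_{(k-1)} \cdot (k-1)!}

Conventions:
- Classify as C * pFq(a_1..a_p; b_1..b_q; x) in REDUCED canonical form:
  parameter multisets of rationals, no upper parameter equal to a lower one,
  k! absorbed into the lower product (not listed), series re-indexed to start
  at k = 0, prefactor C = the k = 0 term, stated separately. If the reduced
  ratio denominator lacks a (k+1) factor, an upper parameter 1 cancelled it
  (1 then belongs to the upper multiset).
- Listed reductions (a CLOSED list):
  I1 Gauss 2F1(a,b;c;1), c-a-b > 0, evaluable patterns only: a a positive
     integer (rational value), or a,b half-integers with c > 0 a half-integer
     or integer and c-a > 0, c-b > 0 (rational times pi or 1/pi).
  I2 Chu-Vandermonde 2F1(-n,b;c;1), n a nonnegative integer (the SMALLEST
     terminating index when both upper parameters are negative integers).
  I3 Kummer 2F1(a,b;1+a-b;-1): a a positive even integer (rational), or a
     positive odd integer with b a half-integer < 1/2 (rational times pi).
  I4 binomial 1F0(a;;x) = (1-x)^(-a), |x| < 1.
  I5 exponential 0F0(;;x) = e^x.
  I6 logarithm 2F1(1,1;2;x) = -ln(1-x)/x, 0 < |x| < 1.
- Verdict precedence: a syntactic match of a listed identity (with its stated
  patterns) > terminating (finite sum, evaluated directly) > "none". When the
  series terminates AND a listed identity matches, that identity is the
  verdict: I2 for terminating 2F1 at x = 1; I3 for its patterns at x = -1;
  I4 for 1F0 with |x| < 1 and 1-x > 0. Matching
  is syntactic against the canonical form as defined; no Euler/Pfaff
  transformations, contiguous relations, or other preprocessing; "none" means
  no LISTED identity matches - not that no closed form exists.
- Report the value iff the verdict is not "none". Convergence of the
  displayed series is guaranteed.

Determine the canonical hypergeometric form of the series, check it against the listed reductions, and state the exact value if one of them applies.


At argument -\frac{1}{3}: a 2F1 with upper {1, 1}, lower {2}, scaled by C = \frac{5}{11}. Verdict: this is logarithm (I6) (the logarithm: parameters (1,1;2), x = -\frac{1}{3}). Hence: \frac{15}{11} \cdot \ln\left(\frac{4}{3}\right).

The tell: with t_0 = \frac{5}{11}, the factorial ratio (prefactor 5/11) (k+a-1)!/(a-1)! is a rising factorial (a)_k.
Ratio: r(k) = -\frac{1}{3} * (k+1) (k+1) / [(k+2) (k+1)] - rational in k. x = -\frac{1}{3}; t_0 = \frac{5}{11}; negate the roots.


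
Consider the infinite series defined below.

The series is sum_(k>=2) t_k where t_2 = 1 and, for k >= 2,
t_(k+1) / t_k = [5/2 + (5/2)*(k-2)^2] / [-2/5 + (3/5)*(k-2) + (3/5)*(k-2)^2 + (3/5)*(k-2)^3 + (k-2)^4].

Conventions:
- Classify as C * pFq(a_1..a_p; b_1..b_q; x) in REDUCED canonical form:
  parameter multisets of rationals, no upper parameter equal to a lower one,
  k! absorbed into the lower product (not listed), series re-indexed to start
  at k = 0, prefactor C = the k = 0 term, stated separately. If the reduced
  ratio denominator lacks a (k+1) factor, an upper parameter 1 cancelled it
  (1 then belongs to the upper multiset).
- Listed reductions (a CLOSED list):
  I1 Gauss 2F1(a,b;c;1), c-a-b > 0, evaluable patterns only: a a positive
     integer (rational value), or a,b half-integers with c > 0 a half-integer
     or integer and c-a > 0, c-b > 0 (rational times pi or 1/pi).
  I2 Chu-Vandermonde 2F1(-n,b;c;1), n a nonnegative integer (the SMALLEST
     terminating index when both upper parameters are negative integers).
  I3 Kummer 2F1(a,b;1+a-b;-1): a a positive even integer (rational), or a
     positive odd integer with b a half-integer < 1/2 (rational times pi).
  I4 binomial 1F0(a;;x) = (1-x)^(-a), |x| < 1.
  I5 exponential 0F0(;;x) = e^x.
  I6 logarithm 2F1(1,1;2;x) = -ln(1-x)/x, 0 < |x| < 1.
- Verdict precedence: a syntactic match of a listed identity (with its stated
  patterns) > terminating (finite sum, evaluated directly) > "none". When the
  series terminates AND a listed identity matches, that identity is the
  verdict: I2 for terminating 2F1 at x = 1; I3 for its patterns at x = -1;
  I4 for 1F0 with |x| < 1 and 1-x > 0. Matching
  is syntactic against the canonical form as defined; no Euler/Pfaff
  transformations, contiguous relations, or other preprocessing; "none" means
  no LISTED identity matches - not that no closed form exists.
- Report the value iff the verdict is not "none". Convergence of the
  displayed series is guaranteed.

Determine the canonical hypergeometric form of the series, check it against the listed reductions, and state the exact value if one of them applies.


First insight: x = (5/2) and cancel k^2 + 1 from the displayed ratio first; then C = 1.
Term ratio: r(k) = (5/2) * 1 / [(k-2/5) (k+1)] - poly over poly, x = (5/2) from leading terms; C = 1 at k = 0.

Prefactor 1, argument 5/2: 0F1 with upper {-} over lower {-2/5}. Verdict: none - at argument 5/2 the multisets {-} ; {-2/5} match no listed identity.


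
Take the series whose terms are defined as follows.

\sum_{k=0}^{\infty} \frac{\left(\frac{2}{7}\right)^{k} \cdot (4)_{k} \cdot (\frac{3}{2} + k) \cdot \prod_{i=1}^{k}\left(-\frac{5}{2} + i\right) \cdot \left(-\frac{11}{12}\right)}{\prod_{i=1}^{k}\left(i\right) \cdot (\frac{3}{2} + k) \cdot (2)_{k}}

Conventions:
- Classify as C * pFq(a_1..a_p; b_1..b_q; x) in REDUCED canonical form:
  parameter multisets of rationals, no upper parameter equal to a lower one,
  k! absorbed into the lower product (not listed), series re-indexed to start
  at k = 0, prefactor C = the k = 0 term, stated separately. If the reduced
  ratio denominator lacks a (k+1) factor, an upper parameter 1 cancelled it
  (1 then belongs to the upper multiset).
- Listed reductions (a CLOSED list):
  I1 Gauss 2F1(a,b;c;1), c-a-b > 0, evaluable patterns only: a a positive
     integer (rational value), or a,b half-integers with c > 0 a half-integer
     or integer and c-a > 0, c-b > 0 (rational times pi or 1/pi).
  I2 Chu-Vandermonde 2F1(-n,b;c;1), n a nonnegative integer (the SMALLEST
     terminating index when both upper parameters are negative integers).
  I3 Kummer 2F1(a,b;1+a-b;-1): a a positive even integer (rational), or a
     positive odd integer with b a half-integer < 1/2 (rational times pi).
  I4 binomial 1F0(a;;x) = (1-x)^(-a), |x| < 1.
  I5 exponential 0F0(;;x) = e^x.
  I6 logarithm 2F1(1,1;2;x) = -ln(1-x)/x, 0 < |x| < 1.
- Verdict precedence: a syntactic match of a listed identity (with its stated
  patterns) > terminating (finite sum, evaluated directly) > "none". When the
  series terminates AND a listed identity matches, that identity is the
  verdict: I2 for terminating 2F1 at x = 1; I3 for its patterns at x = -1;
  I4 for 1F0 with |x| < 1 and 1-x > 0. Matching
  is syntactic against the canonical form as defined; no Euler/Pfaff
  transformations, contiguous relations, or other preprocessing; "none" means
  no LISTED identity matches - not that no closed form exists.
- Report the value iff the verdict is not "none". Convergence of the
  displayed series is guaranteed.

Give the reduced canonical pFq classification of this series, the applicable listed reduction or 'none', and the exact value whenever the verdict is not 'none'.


This is -\frac{11}{12} * 2F1(-\frac{3}{2}, 4; 2; \frac{2}{7}) in reduced canonical form. Verdict: no listed reduction: x = \frac{2}{7} and upper {-\frac{3}{2}, 4} fail every I1-I6 pattern.

First insight: x = \frac{2}{7} and the running product (C = -11/12, x = 2/7) telescopes to a rising factorial.
Ratio: r(k) = \frac{2}{7} * (k-\frac{3}{2}) (k+4) / [(k+2) (k+1)] - rational; roots negated = parameters, x = \frac{2}{7}, C = -\frac{11}{12}.
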